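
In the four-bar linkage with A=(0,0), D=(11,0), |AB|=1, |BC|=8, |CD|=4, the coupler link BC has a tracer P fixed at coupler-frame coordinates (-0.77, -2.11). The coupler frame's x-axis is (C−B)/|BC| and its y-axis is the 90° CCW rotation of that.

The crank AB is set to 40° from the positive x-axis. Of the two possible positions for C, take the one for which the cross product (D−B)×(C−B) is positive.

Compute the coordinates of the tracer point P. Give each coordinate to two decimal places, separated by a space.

0.66 -1.60

A=(0,0), D=(11.00,0)
B = A + 1.00·(cos40°, sin40°) = (0.7660, 0.6428)
|BD| = 10.2541
circle(B,8.00) ∩ circle(D,4.00): a=7.4676, h=2.8697
  candidates: C₊=(8.3988,3.0387) cross=29.426; C₋=(8.0391,-2.6894) cross=-29.426
  mode + wants cross > 0 → take C=(8.3988,3.0387) (cross=29.426)
ex = (C−B)/|BC| = (0.9541,0.2995); ey = (-0.2995,0.9541)
P = B + -0.77·ex + -2.11·ey = (0.6633,-1.6010)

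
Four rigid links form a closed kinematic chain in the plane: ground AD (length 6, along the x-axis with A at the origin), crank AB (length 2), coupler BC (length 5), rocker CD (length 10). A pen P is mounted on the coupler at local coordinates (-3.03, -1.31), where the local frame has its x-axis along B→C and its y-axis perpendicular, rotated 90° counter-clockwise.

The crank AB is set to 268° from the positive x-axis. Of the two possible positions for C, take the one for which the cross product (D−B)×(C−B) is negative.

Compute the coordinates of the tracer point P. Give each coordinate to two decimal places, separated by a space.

-0.60 1.26

A=(0,0), D=(6.00,0)
B = A + 2.00·(cos268°, sin268°) = (-0.0698, -1.9988)
|BD| = 6.3904
circle(B,5.00) ∩ circle(D,10.00): a=-2.6729, h=4.2256
  candidates: C₊=(-3.9303,1.1787) cross=27.003; C₋=(-1.2870,-6.8484) cross=-27.003
  mode - wants cross < 0 → take C=(-1.2870,-6.8484) (cross=-27.003)
ex = (C−B)/|BC| = (-0.2434,-0.9699); ey = (0.9699,-0.2434)
P = B + -3.03·ex + -1.31·ey = (-0.6028,1.2590)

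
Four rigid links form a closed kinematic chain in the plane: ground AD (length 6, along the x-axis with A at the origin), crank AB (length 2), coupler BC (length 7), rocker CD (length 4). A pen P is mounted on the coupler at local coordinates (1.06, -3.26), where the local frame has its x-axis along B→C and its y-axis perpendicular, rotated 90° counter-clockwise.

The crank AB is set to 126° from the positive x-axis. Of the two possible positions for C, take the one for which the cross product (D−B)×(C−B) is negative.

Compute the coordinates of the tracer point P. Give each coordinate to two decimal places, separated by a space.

-2.73 -1.44

A=(0,0), D=(6.00,0)
B = A + 2.00·(cos126°, sin126°) = (-1.1756, 1.6180)
|BD| = 7.3557
circle(B,7.00) ∩ circle(D,4.00): a=5.9210, h=3.7338
  candidates: C₊=(5.4218,3.9580) cross=27.465; C₋=(3.7791,-3.3268) cross=-27.465
  mode - wants cross < 0 → take C=(3.7791,-3.3268) (cross=-27.465)
ex = (C−B)/|BC| = (0.7078,-0.7064); ey = (0.7064,0.7078)
P = B + 1.06·ex + -3.26·ey = (-2.7282,-1.4382)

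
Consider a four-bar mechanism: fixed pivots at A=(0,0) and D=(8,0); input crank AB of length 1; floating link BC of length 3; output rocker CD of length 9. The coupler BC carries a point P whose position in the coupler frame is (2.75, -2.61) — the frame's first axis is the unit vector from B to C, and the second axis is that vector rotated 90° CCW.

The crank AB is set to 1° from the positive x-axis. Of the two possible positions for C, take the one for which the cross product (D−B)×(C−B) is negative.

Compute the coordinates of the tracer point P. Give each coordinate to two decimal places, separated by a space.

A=(0,0), D=(8.00,0)
B = A + 1.00·(cos1°, sin1°) = (0.9998, 0.0175)
|BD| = 7.0002
circle(B,3.00) ∩ circle(D,9.00): a=-1.6426, h=2.5103
  candidates: C₊=(-0.6365,2.5319) cross=17.573; C₋=(-0.6490,-2.4888) cross=-17.573
  mode - wants cross < 0 → take C=(-0.6490,-2.4888) (cross=-17.573)
ex = (C−B)/|BC| = (-0.5496,-0.8354); ey = (0.8354,-0.5496)
P = B + 2.75·ex + -2.61·ey = (-2.6921,-0.8454)

-2.69 -0.85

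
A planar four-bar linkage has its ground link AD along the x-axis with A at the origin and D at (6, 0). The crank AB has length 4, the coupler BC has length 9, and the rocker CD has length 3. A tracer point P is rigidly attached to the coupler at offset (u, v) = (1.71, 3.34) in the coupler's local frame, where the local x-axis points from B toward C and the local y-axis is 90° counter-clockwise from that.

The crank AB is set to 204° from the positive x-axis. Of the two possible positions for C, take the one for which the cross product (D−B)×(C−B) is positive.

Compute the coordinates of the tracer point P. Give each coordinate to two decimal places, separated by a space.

A=(0,0), D=(6.00,0)
B = A + 4.00·(cos204°, sin204°) = (-3.6542, -1.6269)
|BD| = 9.7903
circle(B,9.00) ∩ circle(D,3.00): a=8.5723, h=2.7416
  candidates: C₊=(4.3433,2.5011) cross=26.841; C₋=(5.2545,-2.9059) cross=-26.841
  mode + wants cross > 0 → take C=(4.3433,2.5011) (cross=26.841)
ex = (C−B)/|BC| = (0.8886,0.4587); ey = (-0.4587,0.8886)
P = B + 1.71·ex + 3.34·ey = (-3.6666,2.1253)

-3.67 2.13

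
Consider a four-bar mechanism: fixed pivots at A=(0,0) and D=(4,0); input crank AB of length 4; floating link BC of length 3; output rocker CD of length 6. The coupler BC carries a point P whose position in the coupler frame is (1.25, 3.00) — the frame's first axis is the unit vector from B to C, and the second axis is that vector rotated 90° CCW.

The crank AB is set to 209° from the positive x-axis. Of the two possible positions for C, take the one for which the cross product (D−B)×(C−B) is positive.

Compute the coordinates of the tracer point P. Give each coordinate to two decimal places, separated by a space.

-5.44 0.67

A=(0,0), D=(4.00,0)
B = A + 4.00·(cos209°, sin209°) = (-3.4985, -1.9392)
|BD| = 7.7452
circle(B,3.00) ∩ circle(D,6.00): a=2.1296, h=2.1130
  candidates: C₊=(-1.9658,0.6397) cross=16.366; C₋=(-0.9077,-3.4518) cross=-16.366
  mode + wants cross > 0 → take C=(-1.9658,0.6397) (cross=16.366)
ex = (C−B)/|BC| = (0.5109,0.8596); ey = (-0.8596,0.5109)
P = B + 1.25·ex + 3.00·ey = (-5.4388,0.6680)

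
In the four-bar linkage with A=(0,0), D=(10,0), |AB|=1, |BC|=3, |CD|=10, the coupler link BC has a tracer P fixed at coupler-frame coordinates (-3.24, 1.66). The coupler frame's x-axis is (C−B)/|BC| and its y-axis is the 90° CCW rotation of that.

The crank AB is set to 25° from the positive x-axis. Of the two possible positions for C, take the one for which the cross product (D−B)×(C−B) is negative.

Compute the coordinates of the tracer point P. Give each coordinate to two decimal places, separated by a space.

A=(0,0), D=(10.00,0)
B = A + 1.00·(cos25°, sin25°) = (0.9063, 0.4226)
|BD| = 9.1035
circle(B,3.00) ∩ circle(D,10.00): a=-0.4463, h=2.9666
  candidates: C₊=(0.5982,3.4068) cross=27.007; C₋=(0.3227,-2.5201) cross=-27.007
  mode - wants cross < 0 → take C=(0.3227,-2.5201) (cross=-27.007)
ex = (C−B)/|BC| = (-0.1945,-0.9809); ey = (0.9809,-0.1945)
P = B + -3.24·ex + 1.66·ey = (3.1648,3.2778)

3.16 3.28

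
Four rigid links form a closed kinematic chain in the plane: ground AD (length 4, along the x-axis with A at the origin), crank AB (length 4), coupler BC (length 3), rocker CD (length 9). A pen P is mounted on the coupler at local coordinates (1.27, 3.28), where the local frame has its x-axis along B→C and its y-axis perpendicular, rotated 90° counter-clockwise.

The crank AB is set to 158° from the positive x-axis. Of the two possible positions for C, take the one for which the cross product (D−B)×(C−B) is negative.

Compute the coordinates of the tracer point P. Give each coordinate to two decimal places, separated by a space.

-1.21 -0.98

A=(0,0), D=(4.00,0)
B = A + 4.00·(cos158°, sin158°) = (-3.7087, 1.4984)
|BD| = 7.8530
circle(B,3.00) ∩ circle(D,9.00): a=-0.6577, h=2.9270
  candidates: C₊=(-3.7959,4.4972) cross=22.986; C₋=(-4.9129,-1.2493) cross=-22.986
  mode - wants cross < 0 → take C=(-4.9129,-1.2493) (cross=-22.986)
ex = (C−B)/|BC| = (-0.4014,-0.9159); ey = (0.9159,-0.4014)
P = B + 1.27·ex + 3.28·ey = (-1.2143,-0.9813)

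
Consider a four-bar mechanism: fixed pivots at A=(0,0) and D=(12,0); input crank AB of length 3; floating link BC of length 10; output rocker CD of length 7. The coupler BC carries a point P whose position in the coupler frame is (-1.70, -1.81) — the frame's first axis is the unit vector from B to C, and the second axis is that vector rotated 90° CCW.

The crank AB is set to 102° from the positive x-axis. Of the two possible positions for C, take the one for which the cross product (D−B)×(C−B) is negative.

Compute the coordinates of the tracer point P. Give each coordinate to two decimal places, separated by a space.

A=(0,0), D=(12.00,0)
B = A + 3.00·(cos102°, sin102°) = (-0.6237, 2.9344)
|BD| = 12.9603
circle(B,10.00) ∩ circle(D,7.00): a=8.4477, h=5.3513
  candidates: C₊=(8.8162,6.2341) cross=69.354; C₋=(6.3930,-4.1906) cross=-69.354
  mode - wants cross < 0 → take C=(6.3930,-4.1906) (cross=-69.354)
ex = (C−B)/|BC| = (0.7017,-0.7125); ey = (0.7125,0.7017)
P = B + -1.70·ex + -1.81·ey = (-3.1062,2.8757)

-3.11 2.88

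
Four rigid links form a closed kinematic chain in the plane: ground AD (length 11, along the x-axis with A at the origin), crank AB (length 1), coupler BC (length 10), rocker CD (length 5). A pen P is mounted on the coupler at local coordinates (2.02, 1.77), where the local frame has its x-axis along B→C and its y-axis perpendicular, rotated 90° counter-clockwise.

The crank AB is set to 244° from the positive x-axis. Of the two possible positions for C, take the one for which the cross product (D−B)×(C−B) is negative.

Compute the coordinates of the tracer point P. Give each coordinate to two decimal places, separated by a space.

2.09 0.02

A=(0,0), D=(11.00,0)
B = A + 1.00·(cos244°, sin244°) = (-0.4384, -0.8988)
|BD| = 11.4736
circle(B,10.00) ∩ circle(D,5.00): a=9.0052, h=4.3482
  candidates: C₊=(8.1985,4.1415) cross=49.890; C₋=(8.8798,-4.5282) cross=-49.890
  mode - wants cross < 0 → take C=(8.8798,-4.5282) (cross=-49.890)
ex = (C−B)/|BC| = (0.9318,-0.3629); ey = (0.3629,0.9318)
P = B + 2.02·ex + 1.77·ey = (2.0863,0.0174)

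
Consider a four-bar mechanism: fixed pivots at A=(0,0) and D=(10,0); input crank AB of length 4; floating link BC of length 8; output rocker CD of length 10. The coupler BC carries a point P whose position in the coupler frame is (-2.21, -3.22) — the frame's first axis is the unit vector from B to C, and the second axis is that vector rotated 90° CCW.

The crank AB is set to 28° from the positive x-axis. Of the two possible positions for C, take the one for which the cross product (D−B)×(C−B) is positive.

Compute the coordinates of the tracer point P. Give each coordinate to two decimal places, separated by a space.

A=(0,0), D=(10.00,0)
B = A + 4.00·(cos28°, sin28°) = (3.5318, 1.8779)
|BD| = 6.7353
circle(B,8.00) ∩ circle(D,10.00): a=0.6952, h=7.9697
  candidates: C₊=(6.4214,9.3378) cross=53.679; C₋=(1.9773,-5.9696) cross=-53.679
  mode + wants cross > 0 → take C=(6.4214,9.3378) (cross=53.679)
ex = (C−B)/|BC| = (0.3612,0.9325); ey = (-0.9325,0.3612)
P = B + -2.21·ex + -3.22·ey = (5.7361,-1.3460)

5.74 -1.35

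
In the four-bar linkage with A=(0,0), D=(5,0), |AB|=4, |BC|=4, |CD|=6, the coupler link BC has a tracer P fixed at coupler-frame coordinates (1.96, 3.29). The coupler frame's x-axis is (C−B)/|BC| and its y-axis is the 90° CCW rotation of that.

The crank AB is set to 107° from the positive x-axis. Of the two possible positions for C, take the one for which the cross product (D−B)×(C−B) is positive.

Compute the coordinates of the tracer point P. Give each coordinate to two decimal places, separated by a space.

A=(0,0), D=(5.00,0)
B = A + 4.00·(cos107°, sin107°) = (-1.1695, 3.8252)
|BD| = 7.2591
circle(B,4.00) ∩ circle(D,6.00): a=2.2520, h=3.3058
  candidates: C₊=(2.4865,5.4481) cross=23.997; C₋=(-0.9976,-0.1711) cross=-23.997
  mode + wants cross > 0 → take C=(2.4865,5.4481) (cross=23.997)
ex = (C−B)/|BC| = (0.9140,0.4057); ey = (-0.4057,0.9140)
P = B + 1.96·ex + 3.29·ey = (-0.7129,7.6275)

-0.71 7.63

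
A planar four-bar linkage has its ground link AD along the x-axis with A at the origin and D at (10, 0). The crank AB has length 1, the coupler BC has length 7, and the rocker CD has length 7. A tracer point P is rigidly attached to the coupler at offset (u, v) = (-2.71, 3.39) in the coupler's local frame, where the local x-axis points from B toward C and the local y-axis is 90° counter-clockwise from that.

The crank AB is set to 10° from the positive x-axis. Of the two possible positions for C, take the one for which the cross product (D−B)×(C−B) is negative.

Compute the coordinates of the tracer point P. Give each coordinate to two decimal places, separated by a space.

A=(0,0), D=(10.00,0)
B = A + 1.00·(cos10°, sin10°) = (0.9848, 0.1736)
|BD| = 9.0169
circle(B,7.00) ∩ circle(D,7.00): a=4.5084, h=5.3548
  candidates: C₊=(5.5955,5.4406) cross=48.284; C₋=(5.3893,-5.2670) cross=-48.284
  mode - wants cross < 0 → take C=(5.3893,-5.2670) (cross=-48.284)
ex = (C−B)/|BC| = (0.6292,-0.7772); ey = (0.7772,0.6292)
P = B + -2.71·ex + 3.39·ey = (1.9145,4.4130)

1.91 4.41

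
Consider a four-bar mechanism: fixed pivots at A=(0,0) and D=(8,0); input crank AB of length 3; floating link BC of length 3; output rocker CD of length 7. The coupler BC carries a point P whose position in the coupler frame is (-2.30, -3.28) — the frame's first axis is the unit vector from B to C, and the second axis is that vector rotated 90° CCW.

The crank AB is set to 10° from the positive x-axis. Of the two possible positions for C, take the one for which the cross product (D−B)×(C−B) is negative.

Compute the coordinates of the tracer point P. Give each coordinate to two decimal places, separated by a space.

1.51 4.26

A=(0,0), D=(8.00,0)
B = A + 3.00·(cos10°, sin10°) = (2.9544, 0.5209)
|BD| = 5.0724
circle(B,3.00) ∩ circle(D,7.00): a=-1.4067, h=2.6497
  candidates: C₊=(1.8273,3.3012) cross=13.441; C₋=(1.2830,-1.9703) cross=-13.441
  mode - wants cross < 0 → take C=(1.2830,-1.9703) (cross=-13.441)
ex = (C−B)/|BC| = (-0.5571,-0.8304); ey = (0.8304,-0.5571)
P = B + -2.30·ex + -3.28·ey = (1.5120,4.2583)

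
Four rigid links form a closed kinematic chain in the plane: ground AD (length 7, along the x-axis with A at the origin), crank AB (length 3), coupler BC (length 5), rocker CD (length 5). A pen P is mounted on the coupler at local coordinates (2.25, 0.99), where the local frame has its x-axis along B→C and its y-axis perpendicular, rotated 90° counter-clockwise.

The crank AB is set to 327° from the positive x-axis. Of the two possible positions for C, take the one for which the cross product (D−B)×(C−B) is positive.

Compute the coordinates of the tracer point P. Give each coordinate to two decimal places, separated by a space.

1.87 0.74

A=(0,0), D=(7.00,0)
B = A + 3.00·(cos327°, sin327°) = (2.5160, -1.6339)
|BD| = 4.7724
circle(B,5.00) ∩ circle(D,5.00): a=2.3862, h=4.3939
  candidates: C₊=(3.2537,3.3114) cross=20.969; C₋=(6.2623,-4.9453) cross=-20.969
  mode + wants cross > 0 → take C=(3.2537,3.3114) (cross=20.969)
ex = (C−B)/|BC| = (0.1475,0.9891); ey = (-0.9891,0.1475)
P = B + 2.25·ex + 0.99·ey = (1.8688,0.7375)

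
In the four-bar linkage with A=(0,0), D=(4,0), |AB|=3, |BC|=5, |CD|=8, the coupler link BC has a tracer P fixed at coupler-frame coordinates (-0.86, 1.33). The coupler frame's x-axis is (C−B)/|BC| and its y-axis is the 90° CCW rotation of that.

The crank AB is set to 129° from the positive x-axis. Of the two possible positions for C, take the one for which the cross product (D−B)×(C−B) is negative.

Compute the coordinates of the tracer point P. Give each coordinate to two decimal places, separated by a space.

A=(0,0), D=(4.00,0)
B = A + 3.00·(cos129°, sin129°) = (-1.8880, 2.3314)
|BD| = 6.3327
circle(B,5.00) ∩ circle(D,8.00): a=0.0871, h=4.9992
  candidates: C₊=(0.0336,6.9475) cross=31.659; C₋=(-3.6474,-2.3488) cross=-31.659
  mode - wants cross < 0 → take C=(-3.6474,-2.3488) (cross=-31.659)
ex = (C−B)/|BC| = (-0.3519,-0.9360); ey = (0.9360,-0.3519)
P = B + -0.86·ex + 1.33·ey = (-0.3404,2.6684)

-0.34 2.67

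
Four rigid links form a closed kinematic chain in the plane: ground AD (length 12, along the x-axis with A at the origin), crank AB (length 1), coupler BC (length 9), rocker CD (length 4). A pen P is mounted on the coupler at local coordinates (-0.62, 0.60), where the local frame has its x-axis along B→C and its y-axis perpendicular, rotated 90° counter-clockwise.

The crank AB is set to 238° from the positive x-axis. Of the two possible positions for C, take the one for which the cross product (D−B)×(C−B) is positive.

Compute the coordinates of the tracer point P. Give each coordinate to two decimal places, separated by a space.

-1.27 -0.41

A=(0,0), D=(12.00,0)
B = A + 1.00·(cos238°, sin238°) = (-0.5299, -0.8480)
|BD| = 12.5586
circle(B,9.00) ∩ circle(D,4.00): a=8.8672, h=1.5406
  candidates: C₊=(8.2130,1.2878) cross=19.348; C₋=(8.4210,-1.7863) cross=-19.348
  mode + wants cross > 0 → take C=(8.2130,1.2878) (cross=19.348)
ex = (C−B)/|BC| = (0.9714,0.2373); ey = (-0.2373,0.9714)
P = B + -0.62·ex + 0.60·ey = (-1.2746,-0.4123)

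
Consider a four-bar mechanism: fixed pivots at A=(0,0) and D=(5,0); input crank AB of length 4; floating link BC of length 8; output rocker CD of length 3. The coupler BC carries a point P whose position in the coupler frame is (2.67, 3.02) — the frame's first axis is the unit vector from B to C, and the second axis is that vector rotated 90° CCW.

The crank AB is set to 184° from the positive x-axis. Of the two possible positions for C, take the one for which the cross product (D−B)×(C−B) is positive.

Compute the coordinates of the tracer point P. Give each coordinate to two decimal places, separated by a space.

A=(0,0), D=(5.00,0)
B = A + 4.00·(cos184°, sin184°) = (-3.9903, -0.2790)
|BD| = 8.9946
circle(B,8.00) ∩ circle(D,3.00): a=7.5547, h=2.6319
  candidates: C₊=(3.4792,2.5859) cross=23.673; C₋=(3.6424,-2.6753) cross=-23.673
  mode + wants cross > 0 → take C=(3.4792,2.5859) (cross=23.673)
ex = (C−B)/|BC| = (0.9337,0.3581); ey = (-0.3581,0.9337)
P = B + 2.67·ex + 3.02·ey = (-2.5789,3.4969)

-2.58 3.50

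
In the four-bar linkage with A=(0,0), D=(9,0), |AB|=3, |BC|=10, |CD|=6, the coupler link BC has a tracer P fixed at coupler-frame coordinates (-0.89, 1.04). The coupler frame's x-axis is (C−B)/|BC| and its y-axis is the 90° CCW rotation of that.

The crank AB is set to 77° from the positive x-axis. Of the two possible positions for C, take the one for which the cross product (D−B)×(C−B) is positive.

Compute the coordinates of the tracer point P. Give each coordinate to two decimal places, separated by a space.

A=(0,0), D=(9.00,0)
B = A + 3.00·(cos77°, sin77°) = (0.6749, 2.9231)
|BD| = 8.8234
circle(B,10.00) ∩ circle(D,6.00): a=8.0384, h=5.9484
  candidates: C₊=(10.2300,5.8726) cross=52.485; C₋=(6.2887,-5.3525) cross=-52.485
  mode + wants cross > 0 → take C=(10.2300,5.8726) (cross=52.485)
ex = (C−B)/|BC| = (0.9555,0.2949); ey = (-0.2949,0.9555)
P = B + -0.89·ex + 1.04·ey = (-0.4823,3.6543)

-0.48 3.65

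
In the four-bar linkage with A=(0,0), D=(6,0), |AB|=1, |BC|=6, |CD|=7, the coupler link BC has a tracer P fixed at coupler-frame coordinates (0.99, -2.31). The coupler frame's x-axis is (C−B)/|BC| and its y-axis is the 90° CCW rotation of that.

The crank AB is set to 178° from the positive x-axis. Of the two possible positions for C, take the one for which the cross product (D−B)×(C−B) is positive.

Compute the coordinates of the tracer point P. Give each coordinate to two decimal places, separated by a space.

A=(0,0), D=(6.00,0)
B = A + 1.00·(cos178°, sin178°) = (-0.9994, 0.0349)
|BD| = 6.9995
circle(B,6.00) ∩ circle(D,7.00): a=2.5711, h=5.4212
  candidates: C₊=(1.5987,5.4432) cross=37.946; C₋=(1.5446,-5.3991) cross=-37.946
  mode + wants cross > 0 → take C=(1.5987,5.4432) (cross=37.946)
ex = (C−B)/|BC| = (0.4330,0.9014); ey = (-0.9014,0.4330)
P = B + 0.99·ex + -2.31·ey = (1.5115,-0.0730)

1.51 -0.07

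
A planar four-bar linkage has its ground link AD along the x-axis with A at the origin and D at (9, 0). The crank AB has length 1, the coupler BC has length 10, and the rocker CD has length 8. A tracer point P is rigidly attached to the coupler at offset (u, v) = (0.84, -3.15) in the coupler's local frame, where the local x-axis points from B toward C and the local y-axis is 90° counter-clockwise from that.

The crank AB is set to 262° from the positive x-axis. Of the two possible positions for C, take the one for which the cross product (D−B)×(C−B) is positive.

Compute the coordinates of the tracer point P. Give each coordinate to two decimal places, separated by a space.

A=(0,0), D=(9.00,0)
B = A + 1.00·(cos262°, sin262°) = (-0.1392, -0.9903)
|BD| = 9.1927
circle(B,10.00) ∩ circle(D,8.00): a=6.5544, h=7.5525
  candidates: C₊=(5.5635,7.2243) cross=69.427; C₋=(7.1907,-7.7927) cross=-69.427
  mode + wants cross > 0 → take C=(5.5635,7.2243) (cross=69.427)
ex = (C−B)/|BC| = (0.5703,0.8215); ey = (-0.8215,0.5703)
P = B + 0.84·ex + -3.15·ey = (2.9274,-2.0966)

2.93 -2.10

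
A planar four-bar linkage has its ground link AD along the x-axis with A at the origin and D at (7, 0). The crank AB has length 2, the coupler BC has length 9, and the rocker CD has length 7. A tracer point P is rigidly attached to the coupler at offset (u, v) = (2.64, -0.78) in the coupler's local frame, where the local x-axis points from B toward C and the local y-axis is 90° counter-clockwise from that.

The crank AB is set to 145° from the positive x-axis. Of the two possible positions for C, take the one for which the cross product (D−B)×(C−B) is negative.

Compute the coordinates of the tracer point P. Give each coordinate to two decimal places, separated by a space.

A=(0,0), D=(7.00,0)
B = A + 2.00·(cos145°, sin145°) = (-1.6383, 1.1472)
|BD| = 8.7141
circle(B,9.00) ∩ circle(D,7.00): a=6.1932, h=6.5303
  candidates: C₊=(5.3606,6.8053) cross=56.906; C₋=(3.6413,-6.1416) cross=-56.906
  mode - wants cross < 0 → take C=(3.6413,-6.1416) (cross=-56.906)
ex = (C−B)/|BC| = (0.5866,-0.8099); ey = (0.8099,0.5866)
P = B + 2.64·ex + -0.78·ey = (-0.7213,-1.4484)

-0.72 -1.45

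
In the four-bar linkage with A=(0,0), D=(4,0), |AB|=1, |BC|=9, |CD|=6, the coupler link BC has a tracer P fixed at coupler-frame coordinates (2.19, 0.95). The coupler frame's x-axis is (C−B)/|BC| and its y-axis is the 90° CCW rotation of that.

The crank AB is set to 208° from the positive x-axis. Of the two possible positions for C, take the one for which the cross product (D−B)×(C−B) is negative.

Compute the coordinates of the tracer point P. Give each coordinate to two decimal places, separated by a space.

A=(0,0), D=(4.00,0)
B = A + 1.00·(cos208°, sin208°) = (-0.8829, -0.4695)
|BD| = 4.9055
circle(B,9.00) ∩ circle(D,6.00): a=7.0395, h=5.6077
  candidates: C₊=(5.5875,5.7862) cross=27.508; C₋=(6.6609,-5.3777) cross=-27.508
  mode - wants cross < 0 → take C=(6.6609,-5.3777) (cross=-27.508)
ex = (C−B)/|BC| = (0.8382,-0.5454); ey = (0.5454,0.8382)
P = B + 2.19·ex + 0.95·ey = (1.4708,-0.8675)

1.47 -0.87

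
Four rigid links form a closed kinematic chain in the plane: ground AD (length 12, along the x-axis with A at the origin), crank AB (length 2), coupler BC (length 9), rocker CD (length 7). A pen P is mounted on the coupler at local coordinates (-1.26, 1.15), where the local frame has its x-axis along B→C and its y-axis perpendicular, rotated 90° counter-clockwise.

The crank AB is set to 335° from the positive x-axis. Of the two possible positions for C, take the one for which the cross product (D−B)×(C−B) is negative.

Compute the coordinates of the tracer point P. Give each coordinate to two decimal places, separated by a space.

1.51 0.83

A=(0,0), D=(12.00,0)
B = A + 2.00·(cos335°, sin335°) = (1.8126, -0.8452)
|BD| = 10.2224
circle(B,9.00) ∩ circle(D,7.00): a=6.6764, h=6.0354
  candidates: C₊=(7.9671,5.7215) cross=61.696; C₋=(8.9652,-6.3079) cross=-61.696
  mode - wants cross < 0 → take C=(8.9652,-6.3079) (cross=-61.696)
ex = (C−B)/|BC| = (0.7947,-0.6070); ey = (0.6070,0.7947)
P = B + -1.26·ex + 1.15·ey = (1.5093,0.8335)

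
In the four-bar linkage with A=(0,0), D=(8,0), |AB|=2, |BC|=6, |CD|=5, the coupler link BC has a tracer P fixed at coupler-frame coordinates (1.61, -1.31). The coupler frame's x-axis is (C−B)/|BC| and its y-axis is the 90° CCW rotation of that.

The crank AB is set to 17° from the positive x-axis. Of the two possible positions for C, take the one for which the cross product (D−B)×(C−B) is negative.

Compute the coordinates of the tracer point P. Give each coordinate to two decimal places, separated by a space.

1.79 -1.49

A=(0,0), D=(8.00,0)
B = A + 2.00·(cos17°, sin17°) = (1.9126, 0.5847)
|BD| = 6.1154
circle(B,6.00) ∩ circle(D,5.00): a=3.9571, h=4.5102
  candidates: C₊=(6.2828,4.6959) cross=27.582; C₋=(5.4203,-4.2831) cross=-27.582
  mode - wants cross < 0 → take C=(5.4203,-4.2831) (cross=-27.582)
ex = (C−B)/|BC| = (0.5846,-0.8113); ey = (0.8113,0.5846)
P = B + 1.61·ex + -1.31·ey = (1.7910,-1.4873)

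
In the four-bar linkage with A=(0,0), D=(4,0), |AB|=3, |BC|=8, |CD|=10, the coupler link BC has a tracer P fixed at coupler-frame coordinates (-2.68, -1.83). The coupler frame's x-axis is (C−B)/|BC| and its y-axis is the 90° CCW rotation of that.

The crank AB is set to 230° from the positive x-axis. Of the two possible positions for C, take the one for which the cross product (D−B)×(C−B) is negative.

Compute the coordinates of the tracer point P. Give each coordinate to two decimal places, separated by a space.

A=(0,0), D=(4.00,0)
B = A + 3.00·(cos230°, sin230°) = (-1.9284, -2.2981)
|BD| = 6.3582
circle(B,8.00) ∩ circle(D,10.00): a=0.3481, h=7.9924
  candidates: C₊=(-4.4926,5.2798) cross=50.818; C₋=(1.2850,-9.6244) cross=-50.818
  mode - wants cross < 0 → take C=(1.2850,-9.6244) (cross=-50.818)
ex = (C−B)/|BC| = (0.4017,-0.9158); ey = (0.9158,0.4017)
P = B + -2.68·ex + -1.83·ey = (-4.6807,-0.5789)

-4.68 -0.58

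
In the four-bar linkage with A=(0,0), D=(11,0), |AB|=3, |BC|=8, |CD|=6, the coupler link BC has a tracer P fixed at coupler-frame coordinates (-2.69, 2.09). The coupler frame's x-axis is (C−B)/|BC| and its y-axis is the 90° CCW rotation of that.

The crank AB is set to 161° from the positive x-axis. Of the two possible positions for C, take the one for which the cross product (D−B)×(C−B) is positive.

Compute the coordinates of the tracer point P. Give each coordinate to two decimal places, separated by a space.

A=(0,0), D=(11.00,0)
B = A + 3.00·(cos161°, sin161°) = (-2.8366, 0.9767)
|BD| = 13.8710
circle(B,8.00) ∩ circle(D,6.00): a=7.9448, h=0.9382
  candidates: C₊=(5.1546,1.3532) cross=13.014; C₋=(5.0225,-0.5186) cross=-13.014
  mode + wants cross > 0 → take C=(5.1546,1.3532) (cross=13.014)
ex = (C−B)/|BC| = (0.9989,0.0471); ey = (-0.0471,0.9989)
P = B + -2.69·ex + 2.09·ey = (-5.6219,2.9378)

-5.62 2.94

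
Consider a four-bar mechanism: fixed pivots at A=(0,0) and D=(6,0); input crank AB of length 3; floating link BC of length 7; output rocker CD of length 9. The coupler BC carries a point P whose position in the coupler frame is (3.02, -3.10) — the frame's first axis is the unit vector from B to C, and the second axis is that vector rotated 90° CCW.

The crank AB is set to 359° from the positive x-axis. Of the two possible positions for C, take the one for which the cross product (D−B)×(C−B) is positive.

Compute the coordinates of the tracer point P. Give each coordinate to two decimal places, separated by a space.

A=(0,0), D=(6.00,0)
B = A + 3.00·(cos359°, sin359°) = (2.9995, -0.0524)
|BD| = 3.0009
circle(B,7.00) ∩ circle(D,9.00): a=-3.8313, h=5.8585
  candidates: C₊=(-0.9333,5.7384) cross=17.581; C₋=(-0.7289,-5.9768) cross=-17.581
  mode + wants cross > 0 → take C=(-0.9333,5.7384) (cross=17.581)
ex = (C−B)/|BC| = (-0.5618,0.8272); ey = (-0.8272,-0.5618)
P = B + 3.02·ex + -3.10·ey = (3.8672,4.1876)

3.87 4.19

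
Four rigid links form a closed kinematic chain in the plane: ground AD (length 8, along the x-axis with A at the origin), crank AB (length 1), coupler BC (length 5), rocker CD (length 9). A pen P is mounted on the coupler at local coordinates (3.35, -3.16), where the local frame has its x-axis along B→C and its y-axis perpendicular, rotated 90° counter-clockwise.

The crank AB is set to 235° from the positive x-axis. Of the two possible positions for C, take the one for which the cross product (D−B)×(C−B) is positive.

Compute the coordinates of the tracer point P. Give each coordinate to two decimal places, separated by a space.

A=(0,0), D=(8.00,0)
B = A + 1.00·(cos235°, sin235°) = (-0.5736, -0.8192)
|BD| = 8.6126
circle(B,5.00) ∩ circle(D,9.00): a=1.0553, h=4.8874
  candidates: C₊=(0.0121,4.1464) cross=42.093; C₋=(0.9417,-5.5840) cross=-42.093
  mode + wants cross > 0 → take C=(0.0121,4.1464) (cross=42.093)
ex = (C−B)/|BC| = (0.1171,0.9931); ey = (-0.9931,0.1171)
P = B + 3.35·ex + -3.16·ey = (2.9571,2.1377)

2.96 2.14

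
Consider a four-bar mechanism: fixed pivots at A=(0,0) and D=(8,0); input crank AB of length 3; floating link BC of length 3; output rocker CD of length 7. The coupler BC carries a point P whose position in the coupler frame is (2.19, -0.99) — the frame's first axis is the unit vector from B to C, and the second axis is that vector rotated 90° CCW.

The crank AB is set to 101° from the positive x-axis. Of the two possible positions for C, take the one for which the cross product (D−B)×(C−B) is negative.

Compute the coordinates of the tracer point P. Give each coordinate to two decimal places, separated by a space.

A=(0,0), D=(8.00,0)
B = A + 3.00·(cos101°, sin101°) = (-0.5724, 2.9449)
|BD| = 9.0642
circle(B,3.00) ∩ circle(D,7.00): a=2.3256, h=1.8952
  candidates: C₊=(2.2427,3.9817) cross=17.178; C₋=(1.0113,0.3970) cross=-17.178
  mode - wants cross < 0 → take C=(1.0113,0.3970) (cross=-17.178)
ex = (C−B)/|BC| = (0.5279,-0.8493); ey = (0.8493,0.5279)
P = B + 2.19·ex + -0.99·ey = (-0.2571,0.5623)

-0.26 0.56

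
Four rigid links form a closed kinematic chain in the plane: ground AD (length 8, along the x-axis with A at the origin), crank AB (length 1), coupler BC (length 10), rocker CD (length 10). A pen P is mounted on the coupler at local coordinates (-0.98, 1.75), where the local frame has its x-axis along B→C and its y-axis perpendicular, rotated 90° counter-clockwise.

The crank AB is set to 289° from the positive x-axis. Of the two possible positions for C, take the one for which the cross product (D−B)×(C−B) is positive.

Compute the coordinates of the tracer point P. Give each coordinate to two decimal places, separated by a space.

A=(0,0), D=(8.00,0)
B = A + 1.00·(cos289°, sin289°) = (0.3256, -0.9455)
|BD| = 7.7325
circle(B,10.00) ∩ circle(D,10.00): a=3.8662, h=9.2224
  candidates: C₊=(3.0351,8.6804) cross=71.312; C₋=(5.2905,-9.6259) cross=-71.312
  mode + wants cross > 0 → take C=(3.0351,8.6804) (cross=71.312)
ex = (C−B)/|BC| = (0.2710,0.9626); ey = (-0.9626,0.2710)
P = B + -0.98·ex + 1.75·ey = (-1.6245,-1.4147)

-1.62 -1.41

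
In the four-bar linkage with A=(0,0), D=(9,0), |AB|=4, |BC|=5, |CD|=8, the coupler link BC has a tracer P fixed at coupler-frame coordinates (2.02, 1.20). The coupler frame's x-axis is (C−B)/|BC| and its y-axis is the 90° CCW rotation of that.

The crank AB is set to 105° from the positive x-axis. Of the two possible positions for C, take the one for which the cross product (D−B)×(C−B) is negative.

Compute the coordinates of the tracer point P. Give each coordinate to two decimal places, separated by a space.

0.89 2.52

A=(0,0), D=(9.00,0)
B = A + 4.00·(cos105°, sin105°) = (-1.0353, 3.8637)
|BD| = 10.7534
circle(B,5.00) ∩ circle(D,8.00): a=3.5633, h=3.5075
  candidates: C₊=(3.5503,5.8567) cross=37.718; C₋=(1.0298,-0.6899) cross=-37.718
  mode - wants cross < 0 → take C=(1.0298,-0.6899) (cross=-37.718)
ex = (C−B)/|BC| = (0.4130,-0.9107); ey = (0.9107,0.4130)
P = B + 2.02·ex + 1.20·ey = (0.8919,2.5197)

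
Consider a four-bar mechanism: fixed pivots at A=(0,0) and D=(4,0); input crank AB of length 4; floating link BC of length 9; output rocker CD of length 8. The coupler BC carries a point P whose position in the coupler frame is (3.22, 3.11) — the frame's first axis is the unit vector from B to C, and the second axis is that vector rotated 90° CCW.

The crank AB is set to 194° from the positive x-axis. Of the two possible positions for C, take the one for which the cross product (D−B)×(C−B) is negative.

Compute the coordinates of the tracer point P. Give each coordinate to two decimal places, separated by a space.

0.58 -1.35

A=(0,0), D=(4.00,0)
B = A + 4.00·(cos194°, sin194°) = (-3.8812, -0.9677)
|BD| = 7.9404
circle(B,9.00) ∩ circle(D,8.00): a=5.0407, h=7.4560
  candidates: C₊=(0.2133,7.0470) cross=59.203; C₋=(2.0306,-7.7538) cross=-59.203
  mode - wants cross < 0 → take C=(2.0306,-7.7538) (cross=-59.203)
ex = (C−B)/|BC| = (0.6569,-0.7540); ey = (0.7540,0.6569)
P = B + 3.22·ex + 3.11·ey = (0.5789,-1.3528)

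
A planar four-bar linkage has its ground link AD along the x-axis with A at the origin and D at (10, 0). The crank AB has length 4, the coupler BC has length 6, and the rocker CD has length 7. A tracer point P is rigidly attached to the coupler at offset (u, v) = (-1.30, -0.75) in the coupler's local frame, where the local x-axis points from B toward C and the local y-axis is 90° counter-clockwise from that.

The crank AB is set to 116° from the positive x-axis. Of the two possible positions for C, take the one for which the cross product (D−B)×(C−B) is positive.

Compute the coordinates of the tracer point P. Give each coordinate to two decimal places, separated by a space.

A=(0,0), D=(10.00,0)
B = A + 4.00·(cos116°, sin116°) = (-1.7535, 3.5952)
|BD| = 12.2910
circle(B,6.00) ∩ circle(D,7.00): a=5.6167, h=2.1102
  candidates: C₊=(4.2348,3.9702) cross=25.936; C₋=(3.0003,-0.0656) cross=-25.936
  mode + wants cross > 0 → take C=(4.2348,3.9702) (cross=25.936)
ex = (C−B)/|BC| = (0.9980,0.0625); ey = (-0.0625,0.9980)
P = B + -1.30·ex + -0.75·ey = (-3.0041,2.7654)

-3.00 2.77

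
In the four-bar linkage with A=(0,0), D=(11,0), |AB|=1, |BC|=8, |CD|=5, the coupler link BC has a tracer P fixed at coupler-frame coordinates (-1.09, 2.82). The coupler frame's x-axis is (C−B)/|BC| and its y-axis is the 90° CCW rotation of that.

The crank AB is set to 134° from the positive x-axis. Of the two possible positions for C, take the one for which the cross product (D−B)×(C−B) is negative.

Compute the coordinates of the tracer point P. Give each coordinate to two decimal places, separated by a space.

-0.57 3.74

A=(0,0), D=(11.00,0)
B = A + 1.00·(cos134°, sin134°) = (-0.6947, 0.7193)
|BD| = 11.7168
circle(B,8.00) ∩ circle(D,5.00): a=7.5227, h=2.7220
  candidates: C₊=(6.9809,2.9744) cross=31.894; C₋=(6.6467,-2.4594) cross=-31.894
  mode - wants cross < 0 → take C=(6.6467,-2.4594) (cross=-31.894)
ex = (C−B)/|BC| = (0.9177,-0.3973); ey = (0.3973,0.9177)
P = B + -1.09·ex + 2.82·ey = (-0.5744,3.7403)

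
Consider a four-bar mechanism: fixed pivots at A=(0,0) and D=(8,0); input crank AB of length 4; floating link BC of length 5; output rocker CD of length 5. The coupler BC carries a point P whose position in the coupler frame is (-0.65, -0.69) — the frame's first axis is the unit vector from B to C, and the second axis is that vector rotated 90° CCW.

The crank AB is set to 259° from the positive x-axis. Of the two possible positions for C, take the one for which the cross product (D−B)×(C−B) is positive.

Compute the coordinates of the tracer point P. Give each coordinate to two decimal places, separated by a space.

-0.81 -4.87

A=(0,0), D=(8.00,0)
B = A + 4.00·(cos259°, sin259°) = (-0.7632, -3.9265)
|BD| = 9.6027
circle(B,5.00) ∩ circle(D,5.00): a=4.8013, h=1.3954
  candidates: C₊=(3.0478,-0.6899) cross=13.399; C₋=(4.1889,-3.2366) cross=-13.399
  mode + wants cross > 0 → take C=(3.0478,-0.6899) (cross=13.399)
ex = (C−B)/|BC| = (0.7622,0.6473); ey = (-0.6473,0.7622)
P = B + -0.65·ex + -0.69·ey = (-0.8120,-4.8732)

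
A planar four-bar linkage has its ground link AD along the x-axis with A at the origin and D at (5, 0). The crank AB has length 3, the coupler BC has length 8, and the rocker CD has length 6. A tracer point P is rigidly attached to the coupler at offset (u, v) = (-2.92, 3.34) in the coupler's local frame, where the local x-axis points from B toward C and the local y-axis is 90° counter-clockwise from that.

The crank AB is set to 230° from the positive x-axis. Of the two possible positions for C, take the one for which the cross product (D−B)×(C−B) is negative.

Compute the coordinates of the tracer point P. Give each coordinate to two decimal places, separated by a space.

-2.97 2.01

A=(0,0), D=(5.00,0)
B = A + 3.00·(cos230°, sin230°) = (-1.9284, -2.2981)
|BD| = 7.2996
circle(B,8.00) ∩ circle(D,6.00): a=5.5677, h=5.7446
  candidates: C₊=(1.5476,4.9072) cross=41.933; C₋=(5.1648,-5.9977) cross=-41.933
  mode - wants cross < 0 → take C=(5.1648,-5.9977) (cross=-41.933)
ex = (C−B)/|BC| = (0.8866,-0.4625); ey = (0.4625,0.8866)
P = B + -2.92·ex + 3.34·ey = (-2.9728,2.0136)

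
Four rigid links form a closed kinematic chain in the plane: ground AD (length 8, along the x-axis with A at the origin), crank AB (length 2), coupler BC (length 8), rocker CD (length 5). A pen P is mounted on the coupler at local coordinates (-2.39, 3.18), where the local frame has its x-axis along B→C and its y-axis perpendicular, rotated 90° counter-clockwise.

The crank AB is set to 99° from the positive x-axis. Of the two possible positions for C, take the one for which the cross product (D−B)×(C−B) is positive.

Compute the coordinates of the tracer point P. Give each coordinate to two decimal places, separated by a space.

-3.71 4.05

A=(0,0), D=(8.00,0)
B = A + 2.00·(cos99°, sin99°) = (-0.3129, 1.9754)
|BD| = 8.5443
circle(B,8.00) ∩ circle(D,5.00): a=6.5544, h=4.5869
  candidates: C₊=(7.1244,4.9227) cross=39.192; C₋=(5.0035,-4.0026) cross=-39.192
  mode + wants cross > 0 → take C=(7.1244,4.9227) (cross=39.192)
ex = (C−B)/|BC| = (0.9297,0.3684); ey = (-0.3684,0.9297)
P = B + -2.39·ex + 3.18·ey = (-3.7063,4.0512)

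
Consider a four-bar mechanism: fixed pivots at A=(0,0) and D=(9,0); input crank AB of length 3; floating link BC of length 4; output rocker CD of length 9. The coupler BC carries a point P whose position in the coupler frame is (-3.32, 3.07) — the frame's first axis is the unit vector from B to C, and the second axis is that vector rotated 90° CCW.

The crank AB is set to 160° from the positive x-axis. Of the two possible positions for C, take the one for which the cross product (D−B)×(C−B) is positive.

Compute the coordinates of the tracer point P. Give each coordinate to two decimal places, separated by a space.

-7.26 1.86

A=(0,0), D=(9.00,0)
B = A + 3.00·(cos160°, sin160°) = (-2.8191, 1.0261)
|BD| = 11.8635
circle(B,4.00) ∩ circle(D,9.00): a=3.1923, h=2.4103
  candidates: C₊=(0.5697,3.1512) cross=28.594; C₋=(0.1528,-1.6513) cross=-28.594
  mode + wants cross > 0 → take C=(0.5697,3.1512) (cross=28.594)
ex = (C−B)/|BC| = (0.8472,0.5313); ey = (-0.5313,0.8472)
P = B + -3.32·ex + 3.07·ey = (-7.2628,1.8631)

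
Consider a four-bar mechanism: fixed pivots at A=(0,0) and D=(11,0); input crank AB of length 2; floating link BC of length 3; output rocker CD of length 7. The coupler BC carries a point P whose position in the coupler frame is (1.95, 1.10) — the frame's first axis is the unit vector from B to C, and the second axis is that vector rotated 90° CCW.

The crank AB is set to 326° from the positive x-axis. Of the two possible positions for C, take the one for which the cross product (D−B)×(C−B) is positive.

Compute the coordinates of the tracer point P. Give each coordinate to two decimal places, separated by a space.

A=(0,0), D=(11.00,0)
B = A + 2.00·(cos326°, sin326°) = (1.6581, -1.1184)
|BD| = 9.4086
circle(B,3.00) ∩ circle(D,7.00): a=2.5786, h=1.5332
  candidates: C₊=(4.0361,0.7105) cross=14.426; C₋=(4.4007,-2.3342) cross=-14.426
  mode + wants cross > 0 → take C=(4.0361,0.7105) (cross=14.426)
ex = (C−B)/|BC| = (0.7927,0.6096); ey = (-0.6096,0.7927)
P = B + 1.95·ex + 1.10·ey = (2.5332,0.9423)

2.53 0.94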